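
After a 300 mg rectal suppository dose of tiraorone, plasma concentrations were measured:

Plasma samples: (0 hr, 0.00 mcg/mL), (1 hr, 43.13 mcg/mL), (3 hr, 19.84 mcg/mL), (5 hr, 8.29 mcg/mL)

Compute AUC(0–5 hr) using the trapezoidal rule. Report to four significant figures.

Trapezoidal AUC_0→5:
  [0→1]: (0.00+43.13)/2 × 1 = 21.565
  [1→3]: (43.13+19.84)/2 × 2 = 62.97
  [3→5]: (19.84+8.29)/2 × 2 = 28.13
  Sum = 112.665 mcg/mL·hr

AUC = 112.7 mcg/mL·hr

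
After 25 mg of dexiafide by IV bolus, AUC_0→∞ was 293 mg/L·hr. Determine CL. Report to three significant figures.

CL = 0.0853 L/hr

CL = Dose_iv / AUC_0→∞
   = 25 / 293 = 0.0853242 L/hr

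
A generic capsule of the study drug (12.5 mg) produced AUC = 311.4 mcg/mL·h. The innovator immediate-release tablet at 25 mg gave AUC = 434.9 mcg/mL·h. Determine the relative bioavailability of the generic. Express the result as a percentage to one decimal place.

F_rel = (AUC_test/D_test) / (AUC_ref/D_ref)
      = (311.4/12.5) / (434.9/25)
      = 24.912 / 17.396 = 1.4321 = 143.21%

F_rel = 143.2%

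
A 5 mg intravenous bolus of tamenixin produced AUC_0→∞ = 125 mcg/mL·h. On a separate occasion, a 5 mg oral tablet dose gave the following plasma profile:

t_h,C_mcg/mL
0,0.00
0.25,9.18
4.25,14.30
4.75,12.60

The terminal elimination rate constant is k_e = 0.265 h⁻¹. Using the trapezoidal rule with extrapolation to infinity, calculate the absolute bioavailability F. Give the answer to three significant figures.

F = 0.819

Trapezoidal AUC_0→4.75 (oral tablet):
  [0→0.25]: (0.00+9.18)/2 × 0.25 = 1.1475
  [0.25→4.25]: (9.18+14.30)/2 × 4 = 46.96
  [4.25→4.75]: (14.30+12.60)/2 × 0.5 = 6.725
  Sum = 54.8325 mcg/mL·h
Tail: C_last/k_e = 12.60/0.265 = 47.547
AUC_0→∞ (oral tablet) = 54.8325 + 47.547 = 102.3795 mcg/mL·h
F = (AUC_ev/D_ev)/(AUC_iv/D_iv) = (102.3795/5)/(125/5) = 20.4759/25 = 0.8190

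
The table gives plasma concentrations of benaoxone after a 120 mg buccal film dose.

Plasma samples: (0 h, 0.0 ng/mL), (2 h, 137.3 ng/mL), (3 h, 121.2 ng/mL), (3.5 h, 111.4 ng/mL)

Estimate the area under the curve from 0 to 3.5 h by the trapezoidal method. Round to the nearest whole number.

AUC = 325 ng/mL·h

Trapezoidal AUC_0→3.5:
  [0→2]: (0.0+137.3)/2 × 2 = 137.3
  [2→3]: (137.3+121.2)/2 × 1 = 129.25
  [3→3.5]: (121.2+111.4)/2 × 0.5 = 58.15
  Sum = 324.7 ng/mL·h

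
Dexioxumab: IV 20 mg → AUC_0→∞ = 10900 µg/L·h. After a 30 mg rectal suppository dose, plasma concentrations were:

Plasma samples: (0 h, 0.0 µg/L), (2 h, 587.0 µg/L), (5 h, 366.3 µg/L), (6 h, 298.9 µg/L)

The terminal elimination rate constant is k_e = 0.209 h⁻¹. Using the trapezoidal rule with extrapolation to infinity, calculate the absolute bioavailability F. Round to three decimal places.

Trapezoidal AUC_0→6 (rectal suppository):
  [0→2]: (0.0+587.0)/2 × 2 = 587.0
  [2→5]: (587.0+366.3)/2 × 3 = 1429.95
  [5→6]: (366.3+298.9)/2 × 1 = 332.6
  Sum = 2349.55 µg/L·h
Tail: C_last/k_e = 298.9/0.209 = 1430.144
AUC_0→∞ (rectal suppository) = 2349.55 + 1430.144 = 3779.694 µg/L·h
F = (AUC_ev/D_ev)/(AUC_iv/D_iv) = (3779.694/30)/(10900/20) = 125.9898/545 = 0.2312

F = 0.231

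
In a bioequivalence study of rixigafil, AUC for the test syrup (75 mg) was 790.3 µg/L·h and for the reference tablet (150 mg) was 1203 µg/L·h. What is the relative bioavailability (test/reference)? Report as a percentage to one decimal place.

F_rel = 131.4%

F_rel = (AUC_test/D_test) / (AUC_ref/D_ref)
      = (790.3/75) / (1203/150)
      = 10.5373 / 8.02 = 1.3139 = 131.39%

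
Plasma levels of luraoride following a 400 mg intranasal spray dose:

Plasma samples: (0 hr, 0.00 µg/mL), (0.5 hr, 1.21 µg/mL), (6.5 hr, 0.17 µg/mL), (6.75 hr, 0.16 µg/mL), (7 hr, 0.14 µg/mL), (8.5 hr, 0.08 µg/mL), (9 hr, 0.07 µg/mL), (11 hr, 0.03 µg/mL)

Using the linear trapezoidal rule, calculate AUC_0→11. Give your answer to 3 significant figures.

AUC = 4.82 µg/mL·hr

Trapezoidal AUC_0→11:
  [0→0.5]: (0.00+1.21)/2 × 0.5 = 0.3025
  [0.5→6.5]: (1.21+0.17)/2 × 6 = 4.14
  [6.5→6.75]: (0.17+0.16)/2 × 0.25 = 0.04125
  [6.75→7]: (0.16+0.14)/2 × 0.25 = 0.0375
  [7→8.5]: (0.14+0.08)/2 × 1.5 = 0.165
  [8.5→9]: (0.08+0.07)/2 × 0.5 = 0.0375
  [9→11]: (0.07+0.03)/2 × 2 = 0.1
  Sum = 4.82375 µg/mL·hr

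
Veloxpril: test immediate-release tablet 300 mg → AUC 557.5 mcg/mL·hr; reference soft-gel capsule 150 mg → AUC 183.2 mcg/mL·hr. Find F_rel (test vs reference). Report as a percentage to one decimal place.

F_rel = 152.2%

F_rel = (AUC_test/D_test) / (AUC_ref/D_ref)
      = (557.5/300) / (183.2/150)
      = 1.85833 / 1.22133 = 1.5216 = 152.16%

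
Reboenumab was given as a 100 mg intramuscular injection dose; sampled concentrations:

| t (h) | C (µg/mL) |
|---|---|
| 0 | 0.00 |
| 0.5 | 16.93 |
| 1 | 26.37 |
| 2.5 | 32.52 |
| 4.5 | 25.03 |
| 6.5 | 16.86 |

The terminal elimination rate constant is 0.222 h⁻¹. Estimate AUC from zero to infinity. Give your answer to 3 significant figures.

AUC = 235 µg/mL·h

Trapezoidal AUC_0→6.5:
  [0→0.5]: (0.00+16.93)/2 × 0.5 = 4.2325
  [0.5→1]: (16.93+26.37)/2 × 0.5 = 10.825
  [1→2.5]: (26.37+32.52)/2 × 1.5 = 44.1675
  [2.5→4.5]: (32.52+25.03)/2 × 2 = 57.55
  [4.5→6.5]: (25.03+16.86)/2 × 2 = 41.89
  Sum = 158.665 µg/mL·h
Extrapolated tail: C_last / k_e = 16.86 / 0.222 = 75.946
AUC_0→∞ = 158.665 + 75.946 = 234.611 µg/mL·h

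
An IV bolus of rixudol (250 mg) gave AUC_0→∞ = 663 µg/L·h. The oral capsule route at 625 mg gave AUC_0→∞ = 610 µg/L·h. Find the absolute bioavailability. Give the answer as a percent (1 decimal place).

F = (AUC_ev / D_ev) / (AUC_iv / D_iv)
  = (610/625) / (663/250)
  = 0.976 / 2.652 = 0.3680
  = 36.80%

F = 36.8%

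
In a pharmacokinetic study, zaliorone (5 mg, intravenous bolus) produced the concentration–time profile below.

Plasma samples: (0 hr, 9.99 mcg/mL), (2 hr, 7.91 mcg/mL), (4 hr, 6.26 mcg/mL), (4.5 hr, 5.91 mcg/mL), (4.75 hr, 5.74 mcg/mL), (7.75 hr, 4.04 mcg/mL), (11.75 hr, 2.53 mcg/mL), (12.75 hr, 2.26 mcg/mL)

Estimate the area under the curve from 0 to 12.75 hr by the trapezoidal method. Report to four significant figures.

AUC = 66.77 mcg/mL·hr

Trapezoidal AUC_0→12.75:
  [0→2]: (9.99+7.91)/2 × 2 = 17.9
  [2→4]: (7.91+6.26)/2 × 2 = 14.17
  [4→4.5]: (6.26+5.91)/2 × 0.5 = 3.0425
  [4.5→4.75]: (5.91+5.74)/2 × 0.25 = 1.45625
  [4.75→7.75]: (5.74+4.04)/2 × 3 = 14.67
  [7.75→11.75]: (4.04+2.53)/2 × 4 = 13.14
  [11.75→12.75]: (2.53+2.26)/2 × 1 = 2.395
  Sum = 66.77375 mcg/mL·hr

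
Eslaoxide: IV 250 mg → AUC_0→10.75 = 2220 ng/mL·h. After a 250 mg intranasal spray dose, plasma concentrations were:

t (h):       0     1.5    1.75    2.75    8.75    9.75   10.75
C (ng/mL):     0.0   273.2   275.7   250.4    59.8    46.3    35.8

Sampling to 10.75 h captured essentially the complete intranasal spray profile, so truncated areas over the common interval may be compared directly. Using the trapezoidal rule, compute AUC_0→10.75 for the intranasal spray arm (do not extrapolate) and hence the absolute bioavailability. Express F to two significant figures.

F = 0.70

Trapezoidal AUC_0→10.75 (intranasal spray):
  [0→1.5]: (0.0+273.2)/2 × 1.5 = 204.9
  [1.5→1.75]: (273.2+275.7)/2 × 0.25 = 68.6125
  [1.75→2.75]: (275.7+250.4)/2 × 1 = 263.05
  [2.75→8.75]: (250.4+59.8)/2 × 6 = 930.6
  [8.75→9.75]: (59.8+46.3)/2 × 1 = 53.05
  [9.75→10.75]: (46.3+35.8)/2 × 1 = 41.05
  Sum = 1561.2625 ng/mL·h
F = (AUC_ev/D_ev)/(AUC_iv/D_iv) = (1561.2625/250)/(2220/250) = 6.24505/8.88 = 0.7033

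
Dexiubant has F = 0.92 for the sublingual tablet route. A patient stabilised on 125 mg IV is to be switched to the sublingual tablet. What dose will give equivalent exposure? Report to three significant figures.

For equal systemic exposure: F × D_ev = D_iv
D_ev = D_iv / F = 125 / 0.92 = 135.87 mg

D_sublingual = 136 mg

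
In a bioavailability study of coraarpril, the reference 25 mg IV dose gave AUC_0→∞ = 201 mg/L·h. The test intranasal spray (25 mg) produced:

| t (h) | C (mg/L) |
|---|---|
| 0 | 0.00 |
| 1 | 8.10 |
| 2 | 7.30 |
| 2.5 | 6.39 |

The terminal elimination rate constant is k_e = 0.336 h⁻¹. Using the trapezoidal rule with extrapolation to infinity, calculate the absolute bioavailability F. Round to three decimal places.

Trapezoidal AUC_0→2.5 (intranasal spray):
  [0→1]: (0.00+8.10)/2 × 1 = 4.05
  [1→2]: (8.10+7.30)/2 × 1 = 7.7
  [2→2.5]: (7.30+6.39)/2 × 0.5 = 3.4225
  Sum = 15.1725 mg/L·h
Tail: C_last/k_e = 6.39/0.336 = 19.018
AUC_0→∞ (intranasal spray) = 15.1725 + 19.018 = 34.1905 mg/L·h
F = (AUC_ev/D_ev)/(AUC_iv/D_iv) = (34.1905/25)/(201/25) = 1.36762/8.04 = 0.1701

F = 0.170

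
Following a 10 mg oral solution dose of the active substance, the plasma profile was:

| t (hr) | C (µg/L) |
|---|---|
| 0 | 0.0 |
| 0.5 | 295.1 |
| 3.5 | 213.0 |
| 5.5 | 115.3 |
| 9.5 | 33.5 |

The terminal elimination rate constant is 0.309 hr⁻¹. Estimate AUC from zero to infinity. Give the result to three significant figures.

AUC = 1570 µg/L·hr

Trapezoidal AUC_0→9.5:
  [0→0.5]: (0.0+295.1)/2 × 0.5 = 73.775
  [0.5→3.5]: (295.1+213.0)/2 × 3 = 762.15
  [3.5→5.5]: (213.0+115.3)/2 × 2 = 328.3
  [5.5→9.5]: (115.3+33.5)/2 × 4 = 297.6
  Sum = 1461.825 µg/L·hr
Extrapolated tail: C_last / k_e = 33.5 / 0.309 = 108.414
AUC_0→∞ = 1461.825 + 108.414 = 1570.239 µg/L·hr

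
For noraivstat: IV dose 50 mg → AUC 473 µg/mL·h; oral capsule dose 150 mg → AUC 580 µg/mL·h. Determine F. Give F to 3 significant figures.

F = 0.409

F = (AUC_ev / D_ev) / (AUC_iv / D_iv)
  = (580/150) / (473/50)
  = 3.86667 / 9.46 = 0.4087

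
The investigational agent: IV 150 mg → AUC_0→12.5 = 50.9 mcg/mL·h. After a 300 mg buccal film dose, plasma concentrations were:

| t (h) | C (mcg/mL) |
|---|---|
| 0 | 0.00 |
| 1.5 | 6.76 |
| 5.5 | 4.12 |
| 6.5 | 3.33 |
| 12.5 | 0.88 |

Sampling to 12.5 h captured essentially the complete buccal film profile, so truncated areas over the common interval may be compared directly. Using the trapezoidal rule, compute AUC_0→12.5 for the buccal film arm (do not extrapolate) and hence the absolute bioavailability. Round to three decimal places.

Trapezoidal AUC_0→12.5 (buccal film):
  [0→1.5]: (0.00+6.76)/2 × 1.5 = 5.07
  [1.5→5.5]: (6.76+4.12)/2 × 4 = 21.76
  [5.5→6.5]: (4.12+3.33)/2 × 1 = 3.725
  [6.5→12.5]: (3.33+0.88)/2 × 6 = 12.63
  Sum = 43.185 mcg/mL·h
F = (AUC_ev/D_ev)/(AUC_iv/D_iv) = (43.185/300)/(50.9/150) = 0.14395/0.339333 = 0.4242

F = 0.424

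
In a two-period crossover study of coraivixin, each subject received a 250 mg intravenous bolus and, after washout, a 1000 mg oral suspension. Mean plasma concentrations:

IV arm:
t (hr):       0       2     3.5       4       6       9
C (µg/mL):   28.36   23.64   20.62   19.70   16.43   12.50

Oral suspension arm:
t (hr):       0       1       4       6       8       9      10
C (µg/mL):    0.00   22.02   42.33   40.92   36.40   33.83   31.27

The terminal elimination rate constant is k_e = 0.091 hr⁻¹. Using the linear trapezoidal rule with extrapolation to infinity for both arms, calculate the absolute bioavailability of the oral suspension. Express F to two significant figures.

F = 0.54

Trapezoidal AUC_0→9 (IV):
  [0→2]: (28.36+23.64)/2 × 2 = 52.0
  [2→3.5]: (23.64+20.62)/2 × 1.5 = 33.195
  [3.5→4]: (20.62+19.70)/2 × 0.5 = 10.08
  [4→6]: (19.70+16.43)/2 × 2 = 36.13
  [6→9]: (16.43+12.50)/2 × 3 = 43.395
  Sum = 174.8 µg/mL·hr
IV tail: 12.50/0.091 = 137.363; AUC_iv,0→∞ = 174.8 + 137.363 = 312.163 µg/mL·hr
Trapezoidal AUC_0→10 (oral suspension):
  [0→1]: (0.00+22.02)/2 × 1 = 11.01
  [1→4]: (22.02+42.33)/2 × 3 = 96.525
  [4→6]: (42.33+40.92)/2 × 2 = 83.25
  [6→8]: (40.92+36.40)/2 × 2 = 77.32
  [8→9]: (36.40+33.83)/2 × 1 = 35.115
  [9→10]: (33.83+31.27)/2 × 1 = 32.55
  Sum = 335.77 µg/mL·hr
oral suspension tail: 31.27/0.091 = 343.626; AUC_ev,0→∞ = 335.77 + 343.626 = 679.396 µg/mL·hr
F = (AUC_ev/D_ev)/(AUC_iv/D_iv) = (679.396/1000)/(312.163/250) = 0.679396/1.248652 = 0.5441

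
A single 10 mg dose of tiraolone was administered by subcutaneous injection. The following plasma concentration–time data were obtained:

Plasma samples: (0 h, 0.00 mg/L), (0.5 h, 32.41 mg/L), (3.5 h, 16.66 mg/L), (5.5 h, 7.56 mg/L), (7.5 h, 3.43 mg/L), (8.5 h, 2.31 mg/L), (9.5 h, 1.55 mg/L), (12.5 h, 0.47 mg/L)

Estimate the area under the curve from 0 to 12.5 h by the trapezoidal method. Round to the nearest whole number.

AUC = 125 mg/L·h

Trapezoidal AUC_0→12.5:
  [0→0.5]: (0.00+32.41)/2 × 0.5 = 8.1025
  [0.5→3.5]: (32.41+16.66)/2 × 3 = 73.605
  [3.5→5.5]: (16.66+7.56)/2 × 2 = 24.22
  [5.5→7.5]: (7.56+3.43)/2 × 2 = 10.99
  [7.5→8.5]: (3.43+2.31)/2 × 1 = 2.87
  [8.5→9.5]: (2.31+1.55)/2 × 1 = 1.93
  [9.5→12.5]: (1.55+0.47)/2 × 3 = 3.03
  Sum = 124.7475 mg/L·h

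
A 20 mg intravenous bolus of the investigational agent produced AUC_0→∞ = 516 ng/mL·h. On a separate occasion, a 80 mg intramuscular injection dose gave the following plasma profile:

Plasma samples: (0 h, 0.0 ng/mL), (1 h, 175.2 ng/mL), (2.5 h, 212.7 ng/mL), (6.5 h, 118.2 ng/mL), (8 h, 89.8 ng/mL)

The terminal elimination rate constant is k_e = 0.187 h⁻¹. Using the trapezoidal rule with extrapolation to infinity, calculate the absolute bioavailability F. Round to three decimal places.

F = 0.812

Trapezoidal AUC_0→8 (intramuscular injection):
  [0→1]: (0.0+175.2)/2 × 1 = 87.6
  [1→2.5]: (175.2+212.7)/2 × 1.5 = 290.925
  [2.5→6.5]: (212.7+118.2)/2 × 4 = 661.8
  [6.5→8]: (118.2+89.8)/2 × 1.5 = 156.0
  Sum = 1196.325 ng/mL·h
Tail: C_last/k_e = 89.8/0.187 = 480.214
AUC_0→∞ (intramuscular injection) = 1196.325 + 480.214 = 1676.539 ng/mL·h
F = (AUC_ev/D_ev)/(AUC_iv/D_iv) = (1676.539/80)/(516/20) = 20.9567/25.8 = 0.8123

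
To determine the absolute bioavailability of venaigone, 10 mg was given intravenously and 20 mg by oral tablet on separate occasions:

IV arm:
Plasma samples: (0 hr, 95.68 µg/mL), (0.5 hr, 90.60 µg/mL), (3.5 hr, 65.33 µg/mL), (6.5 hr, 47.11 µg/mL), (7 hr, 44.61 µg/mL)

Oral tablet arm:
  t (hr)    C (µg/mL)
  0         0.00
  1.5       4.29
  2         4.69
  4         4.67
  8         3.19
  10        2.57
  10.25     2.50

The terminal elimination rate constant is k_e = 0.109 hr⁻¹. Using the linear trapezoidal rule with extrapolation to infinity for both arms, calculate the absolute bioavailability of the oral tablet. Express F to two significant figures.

F = 0.034

Trapezoidal AUC_0→7 (IV):
  [0→0.5]: (95.68+90.60)/2 × 0.5 = 46.57
  [0.5→3.5]: (90.60+65.33)/2 × 3 = 233.895
  [3.5→6.5]: (65.33+47.11)/2 × 3 = 168.66
  [6.5→7]: (47.11+44.61)/2 × 0.5 = 22.93
  Sum = 472.055 µg/mL·hr
IV tail: 44.61/0.109 = 409.266; AUC_iv,0→∞ = 472.055 + 409.266 = 881.321 µg/mL·hr
Trapezoidal AUC_0→10.25 (oral tablet):
  [0→1.5]: (0.00+4.29)/2 × 1.5 = 3.2175
  [1.5→2]: (4.29+4.69)/2 × 0.5 = 2.245
  [2→4]: (4.69+4.67)/2 × 2 = 9.36
  [4→8]: (4.67+3.19)/2 × 4 = 15.72
  [8→10]: (3.19+2.57)/2 × 2 = 5.76
  [10→10.25]: (2.57+2.50)/2 × 0.25 = 0.63375
  Sum = 36.93625 µg/mL·hr
oral tablet tail: 2.50/0.109 = 22.936; AUC_ev,0→∞ = 36.93625 + 22.936 = 59.87225 µg/mL·hr
F = (AUC_ev/D_ev)/(AUC_iv/D_iv) = (59.87225/20)/(881.321/10) = 2.9936125/88.1321 = 0.0340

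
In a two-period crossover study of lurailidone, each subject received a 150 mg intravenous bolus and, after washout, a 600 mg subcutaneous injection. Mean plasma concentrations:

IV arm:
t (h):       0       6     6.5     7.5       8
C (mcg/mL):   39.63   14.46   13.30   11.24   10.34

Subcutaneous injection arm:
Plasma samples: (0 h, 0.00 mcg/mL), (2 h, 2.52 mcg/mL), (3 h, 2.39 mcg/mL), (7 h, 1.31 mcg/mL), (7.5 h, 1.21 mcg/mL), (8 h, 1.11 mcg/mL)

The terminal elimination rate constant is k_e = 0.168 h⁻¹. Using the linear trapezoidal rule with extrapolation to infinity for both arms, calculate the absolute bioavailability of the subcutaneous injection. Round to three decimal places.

Trapezoidal AUC_0→8 (IV):
  [0→6]: (39.63+14.46)/2 × 6 = 162.27
  [6→6.5]: (14.46+13.30)/2 × 0.5 = 6.94
  [6.5→7.5]: (13.30+11.24)/2 × 1 = 12.27
  [7.5→8]: (11.24+10.34)/2 × 0.5 = 5.395
  Sum = 186.875 mcg/mL·h
IV tail: 10.34/0.168 = 61.548; AUC_iv,0→∞ = 186.875 + 61.548 = 248.423 mcg/mL·h
Trapezoidal AUC_0→8 (subcutaneous injection):
  [0→2]: (0.00+2.52)/2 × 2 = 2.52
  [2→3]: (2.52+2.39)/2 × 1 = 2.455
  [3→7]: (2.39+1.31)/2 × 4 = 7.4
  [7→7.5]: (1.31+1.21)/2 × 0.5 = 0.63
  [7.5→8]: (1.21+1.11)/2 × 0.5 = 0.58
  Sum = 13.585 mcg/mL·h
subcutaneous injection tail: 1.11/0.168 = 6.607; AUC_ev,0→∞ = 13.585 + 6.607 = 20.192 mcg/mL·h
F = (AUC_ev/D_ev)/(AUC_iv/D_iv) = (20.192/600)/(248.423/150) = 0.0336533/1.65615 = 0.0203

F = 0.020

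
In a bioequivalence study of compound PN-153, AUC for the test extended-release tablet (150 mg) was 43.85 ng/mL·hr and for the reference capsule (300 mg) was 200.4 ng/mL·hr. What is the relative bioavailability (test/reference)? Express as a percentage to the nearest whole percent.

F_rel = (AUC_test/D_test) / (AUC_ref/D_ref)
      = (43.85/150) / (200.4/300)
      = 0.292333 / 0.668 = 0.4376 = 43.76%

F_rel = 44%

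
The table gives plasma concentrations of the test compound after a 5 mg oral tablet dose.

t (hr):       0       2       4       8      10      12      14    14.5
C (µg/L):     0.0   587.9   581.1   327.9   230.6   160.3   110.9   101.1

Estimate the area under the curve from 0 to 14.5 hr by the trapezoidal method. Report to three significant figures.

AUC = 4850 µg/L·hr

Trapezoidal AUC_0→14.5:
  [0→2]: (0.0+587.9)/2 × 2 = 587.9
  [2→4]: (587.9+581.1)/2 × 2 = 1169.0
  [4→8]: (581.1+327.9)/2 × 4 = 1818.0
  [8→10]: (327.9+230.6)/2 × 2 = 558.5
  [10→12]: (230.6+160.3)/2 × 2 = 390.9
  [12→14]: (160.3+110.9)/2 × 2 = 271.2
  [14→14.5]: (110.9+101.1)/2 × 0.5 = 53.0
  Sum = 4848.5 µg/L·hr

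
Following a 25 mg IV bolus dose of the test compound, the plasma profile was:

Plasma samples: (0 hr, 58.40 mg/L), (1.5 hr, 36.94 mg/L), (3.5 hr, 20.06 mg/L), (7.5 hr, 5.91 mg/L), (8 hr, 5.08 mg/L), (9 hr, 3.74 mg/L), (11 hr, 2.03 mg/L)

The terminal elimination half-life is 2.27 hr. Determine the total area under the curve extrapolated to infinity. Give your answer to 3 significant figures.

AUC = 200 mg/L·hr

Trapezoidal AUC_0→11:
  [0→1.5]: (58.40+36.94)/2 × 1.5 = 71.505
  [1.5→3.5]: (36.94+20.06)/2 × 2 = 57.0
  [3.5→7.5]: (20.06+5.91)/2 × 4 = 51.94
  [7.5→8]: (5.91+5.08)/2 × 0.5 = 2.7475
  [8→9]: (5.08+3.74)/2 × 1 = 4.41
  [9→11]: (3.74+2.03)/2 × 2 = 5.77
  Sum = 193.3725 mg/L·hr
k_e = ln2 / t½ = 0.693147 / 2.27 = 0.3054 hr^-1
Extrapolated tail: C_last / k_e = 2.03 / 0.3054 = 6.647
AUC_0→∞ = 193.3725 + 6.647 = 200.0195 mg/L·hr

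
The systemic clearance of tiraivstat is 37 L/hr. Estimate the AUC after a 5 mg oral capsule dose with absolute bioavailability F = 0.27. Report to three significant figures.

AUC_0→∞ = F × Dose / CL
        = 0.27 × 5 / 37 = 0.0364865 mg/L·hr

AUC = 0.0365 mg/L·hr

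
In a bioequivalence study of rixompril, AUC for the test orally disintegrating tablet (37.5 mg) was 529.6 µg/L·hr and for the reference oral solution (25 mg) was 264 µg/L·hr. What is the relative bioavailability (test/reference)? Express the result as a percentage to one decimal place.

F_rel = (AUC_test/D_test) / (AUC_ref/D_ref)
      = (529.6/37.5) / (264/25)
      = 14.1227 / 10.56 = 1.3374 = 133.74%

F_rel = 133.7%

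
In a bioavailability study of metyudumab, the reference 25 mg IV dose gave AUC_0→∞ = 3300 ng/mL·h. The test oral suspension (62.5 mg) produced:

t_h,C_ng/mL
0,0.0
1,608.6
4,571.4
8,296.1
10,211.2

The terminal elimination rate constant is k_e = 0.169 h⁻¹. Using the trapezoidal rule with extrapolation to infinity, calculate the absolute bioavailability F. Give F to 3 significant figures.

Trapezoidal AUC_0→10 (oral suspension):
  [0→1]: (0.0+608.6)/2 × 1 = 304.3
  [1→4]: (608.6+571.4)/2 × 3 = 1770.0
  [4→8]: (571.4+296.1)/2 × 4 = 1735.0
  [8→10]: (296.1+211.2)/2 × 2 = 507.3
  Sum = 4316.6 ng/mL·h
Tail: C_last/k_e = 211.2/0.169 = 1249.704
AUC_0→∞ (oral suspension) = 4316.6 + 1249.704 = 5566.304 ng/mL·h
F = (AUC_ev/D_ev)/(AUC_iv/D_iv) = (5566.304/62.5)/(3300/25) = 89.060864/132 = 0.6747

F = 0.675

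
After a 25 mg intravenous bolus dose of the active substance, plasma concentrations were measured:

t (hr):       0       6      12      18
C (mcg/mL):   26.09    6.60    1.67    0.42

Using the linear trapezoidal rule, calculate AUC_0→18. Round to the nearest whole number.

Trapezoidal AUC_0→18:
  [0→6]: (26.09+6.60)/2 × 6 = 98.07
  [6→12]: (6.60+1.67)/2 × 6 = 24.81
  [12→18]: (1.67+0.42)/2 × 6 = 6.27
  Sum = 129.15 mcg/mL·hr

AUC = 129 mcg/mL·hr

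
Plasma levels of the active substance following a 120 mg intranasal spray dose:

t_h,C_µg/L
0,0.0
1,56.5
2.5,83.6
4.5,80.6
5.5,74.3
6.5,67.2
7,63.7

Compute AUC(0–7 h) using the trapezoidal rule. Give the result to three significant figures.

Trapezoidal AUC_0→7:
  [0→1]: (0.0+56.5)/2 × 1 = 28.25
  [1→2.5]: (56.5+83.6)/2 × 1.5 = 105.075
  [2.5→4.5]: (83.6+80.6)/2 × 2 = 164.2
  [4.5→5.5]: (80.6+74.3)/2 × 1 = 77.45
  [5.5→6.5]: (74.3+67.2)/2 × 1 = 70.75
  [6.5→7]: (67.2+63.7)/2 × 0.5 = 32.725
  Sum = 478.45 µg/L·h

AUC = 478 µg/L·h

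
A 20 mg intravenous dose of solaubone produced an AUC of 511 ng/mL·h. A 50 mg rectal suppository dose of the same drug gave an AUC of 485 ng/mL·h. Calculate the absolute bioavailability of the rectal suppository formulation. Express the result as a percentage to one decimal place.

F = (AUC_ev / D_ev) / (AUC_iv / D_iv)
  = (485/50) / (511/20)
  = 9.7 / 25.55 = 0.3796
  = 37.96%

F = 38.0%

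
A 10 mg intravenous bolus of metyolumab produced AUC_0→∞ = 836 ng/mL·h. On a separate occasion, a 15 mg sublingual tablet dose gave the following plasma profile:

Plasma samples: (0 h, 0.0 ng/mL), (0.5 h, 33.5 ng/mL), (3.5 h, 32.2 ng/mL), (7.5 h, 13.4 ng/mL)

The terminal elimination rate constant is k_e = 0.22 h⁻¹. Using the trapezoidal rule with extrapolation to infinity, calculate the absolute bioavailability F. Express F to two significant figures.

F = 0.21

Trapezoidal AUC_0→7.5 (sublingual tablet):
  [0→0.5]: (0.0+33.5)/2 × 0.5 = 8.375
  [0.5→3.5]: (33.5+32.2)/2 × 3 = 98.55
  [3.5→7.5]: (32.2+13.4)/2 × 4 = 91.2
  Sum = 198.125 ng/mL·h
Tail: C_last/k_e = 13.4/0.22 = 60.909
AUC_0→∞ (sublingual tablet) = 198.125 + 60.909 = 259.034 ng/mL·h
F = (AUC_ev/D_ev)/(AUC_iv/D_iv) = (259.034/15)/(836/10) = 17.2689/83.6 = 0.2066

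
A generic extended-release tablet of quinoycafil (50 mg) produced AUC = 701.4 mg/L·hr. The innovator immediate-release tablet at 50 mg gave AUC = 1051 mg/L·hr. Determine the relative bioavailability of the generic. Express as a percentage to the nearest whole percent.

F_rel = (AUC_test/D_test) / (AUC_ref/D_ref)
      = (701.4/50) / (1051/50)
      = 14.028 / 21.02 = 0.6674 = 66.74%

F_rel = 67%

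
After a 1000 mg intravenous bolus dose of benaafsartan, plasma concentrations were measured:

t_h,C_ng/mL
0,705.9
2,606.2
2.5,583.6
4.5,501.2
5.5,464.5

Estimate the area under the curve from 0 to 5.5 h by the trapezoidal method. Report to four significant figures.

Trapezoidal AUC_0→5.5:
  [0→2]: (705.9+606.2)/2 × 2 = 1312.1
  [2→2.5]: (606.2+583.6)/2 × 0.5 = 297.45
  [2.5→4.5]: (583.6+501.2)/2 × 2 = 1084.8
  [4.5→5.5]: (501.2+464.5)/2 × 1 = 482.85
  Sum = 3177.2 ng/mL·h

AUC = 3177 ng/mL·h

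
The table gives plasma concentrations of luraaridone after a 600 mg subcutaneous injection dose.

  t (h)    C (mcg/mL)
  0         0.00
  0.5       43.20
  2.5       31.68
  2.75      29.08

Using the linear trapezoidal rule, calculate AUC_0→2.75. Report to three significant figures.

Trapezoidal AUC_0→2.75:
  [0→0.5]: (0.00+43.20)/2 × 0.5 = 10.8
  [0.5→2.5]: (43.20+31.68)/2 × 2 = 74.88
  [2.5→2.75]: (31.68+29.08)/2 × 0.25 = 7.595
  Sum = 93.275 mcg/mL·h

AUC = 93.3 mcg/mL·h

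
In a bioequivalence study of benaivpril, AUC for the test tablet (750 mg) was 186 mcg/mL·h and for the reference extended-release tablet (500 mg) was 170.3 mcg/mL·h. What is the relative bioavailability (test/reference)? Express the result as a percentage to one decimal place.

F_rel = (AUC_test/D_test) / (AUC_ref/D_ref)
      = (186/750) / (170.3/500)
      = 0.248 / 0.3406 = 0.7281 = 72.81%

F_rel = 72.8%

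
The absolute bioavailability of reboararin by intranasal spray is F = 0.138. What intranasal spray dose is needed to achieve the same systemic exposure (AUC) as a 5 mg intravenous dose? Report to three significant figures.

For equal systemic exposure: F × D_ev = D_iv
D_ev = D_iv / F = 5 / 0.138 = 36.2319 mg

D_intranasal = 36.2 mg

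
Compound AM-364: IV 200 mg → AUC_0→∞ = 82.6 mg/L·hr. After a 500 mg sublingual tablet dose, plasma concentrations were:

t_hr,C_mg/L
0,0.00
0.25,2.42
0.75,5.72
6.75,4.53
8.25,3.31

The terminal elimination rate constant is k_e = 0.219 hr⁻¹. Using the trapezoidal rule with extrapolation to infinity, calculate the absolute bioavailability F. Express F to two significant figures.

Trapezoidal AUC_0→8.25 (sublingual tablet):
  [0→0.25]: (0.00+2.42)/2 × 0.25 = 0.3025
  [0.25→0.75]: (2.42+5.72)/2 × 0.5 = 2.035
  [0.75→6.75]: (5.72+4.53)/2 × 6 = 30.75
  [6.75→8.25]: (4.53+3.31)/2 × 1.5 = 5.88
  Sum = 38.9675 mg/L·hr
Tail: C_last/k_e = 3.31/0.219 = 15.114
AUC_0→∞ (sublingual tablet) = 38.9675 + 15.114 = 54.0815 mg/L·hr
F = (AUC_ev/D_ev)/(AUC_iv/D_iv) = (54.0815/500)/(82.6/200) = 0.108163/0.413 = 0.2619

F = 0.26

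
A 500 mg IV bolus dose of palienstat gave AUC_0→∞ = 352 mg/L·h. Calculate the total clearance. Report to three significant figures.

CL = 1.42 L/h

CL = Dose_iv / AUC_0→∞
   = 500 / 352 = 1.42045 L/h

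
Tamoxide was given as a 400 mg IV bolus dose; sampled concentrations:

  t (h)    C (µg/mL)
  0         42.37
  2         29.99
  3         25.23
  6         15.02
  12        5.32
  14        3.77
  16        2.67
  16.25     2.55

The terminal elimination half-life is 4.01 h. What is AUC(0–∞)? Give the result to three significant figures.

AUC = 252 µg/mL·h

Trapezoidal AUC_0→16.25:
  [0→2]: (42.37+29.99)/2 × 2 = 72.36
  [2→3]: (29.99+25.23)/2 × 1 = 27.61
  [3→6]: (25.23+15.02)/2 × 3 = 60.375
  [6→12]: (15.02+5.32)/2 × 6 = 61.02
  [12→14]: (5.32+3.77)/2 × 2 = 9.09
  [14→16]: (3.77+2.67)/2 × 2 = 6.44
  [16→16.25]: (2.67+2.55)/2 × 0.25 = 0.6525
  Sum = 237.5475 µg/mL·h
k_e = ln2 / t½ = 0.693147 / 4.01 = 0.1729 h^-1
Extrapolated tail: C_last / k_e = 2.55 / 0.1729 = 14.748
AUC_0→∞ = 237.5475 + 14.748 = 252.2955 µg/mL·h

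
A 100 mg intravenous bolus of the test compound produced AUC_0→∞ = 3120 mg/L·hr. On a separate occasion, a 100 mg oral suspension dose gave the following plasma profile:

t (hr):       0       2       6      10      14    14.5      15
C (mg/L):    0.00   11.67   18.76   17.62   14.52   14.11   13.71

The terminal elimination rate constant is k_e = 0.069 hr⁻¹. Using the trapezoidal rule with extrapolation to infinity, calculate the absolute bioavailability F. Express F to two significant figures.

Trapezoidal AUC_0→15 (oral suspension):
  [0→2]: (0.00+11.67)/2 × 2 = 11.67
  [2→6]: (11.67+18.76)/2 × 4 = 60.86
  [6→10]: (18.76+17.62)/2 × 4 = 72.76
  [10→14]: (17.62+14.52)/2 × 4 = 64.28
  [14→14.5]: (14.52+14.11)/2 × 0.5 = 7.1575
  [14.5→15]: (14.11+13.71)/2 × 0.5 = 6.955
  Sum = 223.6825 mg/L·hr
Tail: C_last/k_e = 13.71/0.069 = 198.696
AUC_0→∞ (oral suspension) = 223.6825 + 198.696 = 422.3785 mg/L·hr
F = (AUC_ev/D_ev)/(AUC_iv/D_iv) = (422.3785/100)/(3120/100) = 4.223785/31.2 = 0.1354

F = 0.14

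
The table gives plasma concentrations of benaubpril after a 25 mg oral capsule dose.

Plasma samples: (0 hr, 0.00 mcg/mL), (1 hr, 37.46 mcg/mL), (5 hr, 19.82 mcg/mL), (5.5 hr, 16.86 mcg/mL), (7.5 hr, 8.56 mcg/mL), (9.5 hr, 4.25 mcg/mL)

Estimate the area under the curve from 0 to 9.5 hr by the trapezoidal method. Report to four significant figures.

Trapezoidal AUC_0→9.5:
  [0→1]: (0.00+37.46)/2 × 1 = 18.73
  [1→5]: (37.46+19.82)/2 × 4 = 114.56
  [5→5.5]: (19.82+16.86)/2 × 0.5 = 9.17
  [5.5→7.5]: (16.86+8.56)/2 × 2 = 25.42
  [7.5→9.5]: (8.56+4.25)/2 × 2 = 12.81
  Sum = 180.69 mcg/mL·hr

AUC = 180.7 mcg/mL·hr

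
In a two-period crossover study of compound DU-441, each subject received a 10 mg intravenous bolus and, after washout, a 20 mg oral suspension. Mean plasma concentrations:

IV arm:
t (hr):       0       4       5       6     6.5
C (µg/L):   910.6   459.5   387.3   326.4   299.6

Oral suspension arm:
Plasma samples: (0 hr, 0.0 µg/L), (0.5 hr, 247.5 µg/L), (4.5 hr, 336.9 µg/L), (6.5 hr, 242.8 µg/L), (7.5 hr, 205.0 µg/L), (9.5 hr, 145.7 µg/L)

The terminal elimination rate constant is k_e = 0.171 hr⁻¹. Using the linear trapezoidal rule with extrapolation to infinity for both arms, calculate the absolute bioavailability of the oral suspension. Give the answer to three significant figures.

F = 0.298

Trapezoidal AUC_0→6.5 (IV):
  [0→4]: (910.6+459.5)/2 × 4 = 2740.2
  [4→5]: (459.5+387.3)/2 × 1 = 423.4
  [5→6]: (387.3+326.4)/2 × 1 = 356.85
  [6→6.5]: (326.4+299.6)/2 × 0.5 = 156.5
  Sum = 3676.95 µg/L·hr
IV tail: 299.6/0.171 = 1752.047; AUC_iv,0→∞ = 3676.95 + 1752.047 = 5428.997 µg/L·hr
Trapezoidal AUC_0→9.5 (oral suspension):
  [0→0.5]: (0.0+247.5)/2 × 0.5 = 61.875
  [0.5→4.5]: (247.5+336.9)/2 × 4 = 1168.8
  [4.5→6.5]: (336.9+242.8)/2 × 2 = 579.7
  [6.5→7.5]: (242.8+205.0)/2 × 1 = 223.9
  [7.5→9.5]: (205.0+145.7)/2 × 2 = 350.7
  Sum = 2384.975 µg/L·hr
oral suspension tail: 145.7/0.171 = 852.047; AUC_ev,0→∞ = 2384.975 + 852.047 = 3237.022 µg/L·hr
F = (AUC_ev/D_ev)/(AUC_iv/D_iv) = (3237.022/20)/(5428.997/10) = 161.8511/542.8997 = 0.2981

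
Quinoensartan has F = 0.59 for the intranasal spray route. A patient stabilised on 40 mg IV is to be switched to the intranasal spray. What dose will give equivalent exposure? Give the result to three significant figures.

D_intranasal = 67.8 mg

For equal systemic exposure: F × D_ev = D_iv
D_ev = D_iv / F = 40 / 0.59 = 67.7966 mg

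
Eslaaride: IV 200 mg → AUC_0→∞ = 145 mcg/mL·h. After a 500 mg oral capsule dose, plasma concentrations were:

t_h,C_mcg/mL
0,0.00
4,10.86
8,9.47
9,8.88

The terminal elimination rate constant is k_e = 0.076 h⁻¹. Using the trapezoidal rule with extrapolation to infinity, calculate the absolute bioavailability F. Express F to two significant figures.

F = 0.52

Trapezoidal AUC_0→9 (oral capsule):
  [0→4]: (0.00+10.86)/2 × 4 = 21.72
  [4→8]: (10.86+9.47)/2 × 4 = 40.66
  [8→9]: (9.47+8.88)/2 × 1 = 9.175
  Sum = 71.555 mcg/mL·h
Tail: C_last/k_e = 8.88/0.076 = 116.842
AUC_0→∞ (oral capsule) = 71.555 + 116.842 = 188.397 mcg/mL·h
F = (AUC_ev/D_ev)/(AUC_iv/D_iv) = (188.397/500)/(145/200) = 0.376794/0.725 = 0.5197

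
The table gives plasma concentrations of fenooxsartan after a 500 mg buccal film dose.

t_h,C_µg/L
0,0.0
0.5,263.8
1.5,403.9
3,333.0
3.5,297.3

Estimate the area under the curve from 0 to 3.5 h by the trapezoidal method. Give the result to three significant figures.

AUC = 1110 µg/L·h

Trapezoidal AUC_0→3.5:
  [0→0.5]: (0.0+263.8)/2 × 0.5 = 65.95
  [0.5→1.5]: (263.8+403.9)/2 × 1 = 333.85
  [1.5→3]: (403.9+333.0)/2 × 1.5 = 552.675
  [3→3.5]: (333.0+297.3)/2 × 0.5 = 157.575
  Sum = 1110.05 µg/L·h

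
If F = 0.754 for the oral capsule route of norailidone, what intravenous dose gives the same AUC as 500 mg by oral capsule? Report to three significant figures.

D_iv = 377 mg

Systemic exposure from an extravascular dose = F × D_ev, so the equivalent IV dose is F × D_ev.
D_iv = F × D_ev = 0.754 × 500 = 377 mg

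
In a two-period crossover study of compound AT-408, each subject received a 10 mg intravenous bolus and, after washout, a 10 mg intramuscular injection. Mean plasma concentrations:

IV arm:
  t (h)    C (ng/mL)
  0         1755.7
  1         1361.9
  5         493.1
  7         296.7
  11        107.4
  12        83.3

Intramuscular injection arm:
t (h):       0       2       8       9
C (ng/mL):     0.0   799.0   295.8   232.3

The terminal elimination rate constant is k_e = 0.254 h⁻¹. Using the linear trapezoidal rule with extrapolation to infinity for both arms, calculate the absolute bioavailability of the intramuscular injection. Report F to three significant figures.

Trapezoidal AUC_0→12 (IV):
  [0→1]: (1755.7+1361.9)/2 × 1 = 1558.8
  [1→5]: (1361.9+493.1)/2 × 4 = 3710.0
  [5→7]: (493.1+296.7)/2 × 2 = 789.8
  [7→11]: (296.7+107.4)/2 × 4 = 808.2
  [11→12]: (107.4+83.3)/2 × 1 = 95.35
  Sum = 6962.15 ng/mL·h
IV tail: 83.3/0.254 = 327.953; AUC_iv,0→∞ = 6962.15 + 327.953 = 7290.103 ng/mL·h
Trapezoidal AUC_0→9 (intramuscular injection):
  [0→2]: (0.0+799.0)/2 × 2 = 799.0
  [2→8]: (799.0+295.8)/2 × 6 = 3284.4
  [8→9]: (295.8+232.3)/2 × 1 = 264.05
  Sum = 4347.45 ng/mL·h
intramuscular injection tail: 232.3/0.254 = 914.567; AUC_ev,0→∞ = 4347.45 + 914.567 = 5262.017 ng/mL·h
F = (AUC_ev/D_ev)/(AUC_iv/D_iv) = (5262.017/10)/(7290.103/10) = 526.2017/729.0103 = 0.7218

F = 0.722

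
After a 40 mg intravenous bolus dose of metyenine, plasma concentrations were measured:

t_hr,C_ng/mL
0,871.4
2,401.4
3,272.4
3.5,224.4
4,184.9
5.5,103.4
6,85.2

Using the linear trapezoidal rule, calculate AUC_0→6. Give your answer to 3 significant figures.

AUC = 2100 ng/mL·hr

Trapezoidal AUC_0→6:
  [0→2]: (871.4+401.4)/2 × 2 = 1272.8
  [2→3]: (401.4+272.4)/2 × 1 = 336.9
  [3→3.5]: (272.4+224.4)/2 × 0.5 = 124.2
  [3.5→4]: (224.4+184.9)/2 × 0.5 = 102.325
  [4→5.5]: (184.9+103.4)/2 × 1.5 = 216.225
  [5.5→6]: (103.4+85.2)/2 × 0.5 = 47.15
  Sum = 2099.6 ng/mL·hr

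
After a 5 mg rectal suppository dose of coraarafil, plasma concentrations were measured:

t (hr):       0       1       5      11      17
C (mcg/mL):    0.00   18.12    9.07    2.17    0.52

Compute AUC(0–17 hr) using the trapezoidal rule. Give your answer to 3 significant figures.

AUC = 105 mcg/mL·hr

Trapezoidal AUC_0→17:
  [0→1]: (0.00+18.12)/2 × 1 = 9.06
  [1→5]: (18.12+9.07)/2 × 4 = 54.38
  [5→11]: (9.07+2.17)/2 × 6 = 33.72
  [11→17]: (2.17+0.52)/2 × 6 = 8.07
  Sum = 105.23 mcg/mL·hr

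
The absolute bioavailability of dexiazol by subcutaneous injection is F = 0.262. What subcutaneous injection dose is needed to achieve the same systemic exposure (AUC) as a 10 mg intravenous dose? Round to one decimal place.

For equal systemic exposure: F × D_ev = D_iv
D_ev = D_iv / F = 10 / 0.262 = 38.1679 mg

D_subcutaneous = 38.2 mg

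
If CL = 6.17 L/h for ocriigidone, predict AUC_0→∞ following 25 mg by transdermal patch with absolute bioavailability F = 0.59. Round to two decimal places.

AUC_0→∞ = F × Dose / CL
        = 0.59 × 25 / 6.17 = 2.3906 mg/L·h

AUC = 2.39 mg/L·h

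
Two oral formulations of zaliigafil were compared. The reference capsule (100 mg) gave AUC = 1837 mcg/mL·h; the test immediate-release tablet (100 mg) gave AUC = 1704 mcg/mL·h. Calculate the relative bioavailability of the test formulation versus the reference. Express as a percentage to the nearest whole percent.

F_rel = 93%

F_rel = (AUC_test/D_test) / (AUC_ref/D_ref)
      = (1704/100) / (1837/100)
      = 17.04 / 18.37 = 0.9276 = 92.76%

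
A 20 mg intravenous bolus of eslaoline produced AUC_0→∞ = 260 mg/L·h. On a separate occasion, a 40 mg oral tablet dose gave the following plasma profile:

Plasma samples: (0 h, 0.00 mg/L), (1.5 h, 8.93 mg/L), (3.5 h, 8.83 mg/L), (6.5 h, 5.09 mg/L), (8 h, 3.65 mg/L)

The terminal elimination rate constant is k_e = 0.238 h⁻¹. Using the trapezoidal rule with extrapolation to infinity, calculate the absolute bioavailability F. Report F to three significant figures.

Trapezoidal AUC_0→8 (oral tablet):
  [0→1.5]: (0.00+8.93)/2 × 1.5 = 6.6975
  [1.5→3.5]: (8.93+8.83)/2 × 2 = 17.76
  [3.5→6.5]: (8.83+5.09)/2 × 3 = 20.88
  [6.5→8]: (5.09+3.65)/2 × 1.5 = 6.555
  Sum = 51.8925 mg/L·h
Tail: C_last/k_e = 3.65/0.238 = 15.336
AUC_0→∞ (oral tablet) = 51.8925 + 15.336 = 67.2285 mg/L·h
F = (AUC_ev/D_ev)/(AUC_iv/D_iv) = (67.2285/40)/(260/20) = 1.6807125/13 = 0.1293

F = 0.129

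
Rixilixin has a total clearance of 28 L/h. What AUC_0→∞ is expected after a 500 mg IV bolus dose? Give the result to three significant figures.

AUC = 17.9 mg/L·h

AUC_0→∞ = Dose_iv / CL
        = 500 / 28 = 17.8571 mg/L·h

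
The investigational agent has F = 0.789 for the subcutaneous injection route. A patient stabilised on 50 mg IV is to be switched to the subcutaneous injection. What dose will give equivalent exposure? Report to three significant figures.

For equal systemic exposure: F × D_ev = D_iv
D_ev = D_iv / F = 50 / 0.789 = 63.3714 mg

D_subcutaneous = 63.4 mg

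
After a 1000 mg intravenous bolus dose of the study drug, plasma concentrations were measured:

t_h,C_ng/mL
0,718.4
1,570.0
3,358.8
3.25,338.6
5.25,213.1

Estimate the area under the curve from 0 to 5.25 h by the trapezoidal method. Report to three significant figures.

AUC = 2210 ng/mL·h

Trapezoidal AUC_0→5.25:
  [0→1]: (718.4+570.0)/2 × 1 = 644.2
  [1→3]: (570.0+358.8)/2 × 2 = 928.8
  [3→3.25]: (358.8+338.6)/2 × 0.25 = 87.175
  [3.25→5.25]: (338.6+213.1)/2 × 2 = 551.7
  Sum = 2211.875 ng/mL·h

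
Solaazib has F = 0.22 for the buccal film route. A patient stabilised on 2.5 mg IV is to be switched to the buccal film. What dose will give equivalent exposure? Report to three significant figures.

D_buccal = 11.4 mg

For equal systemic exposure: F × D_ev = D_iv
D_ev = D_iv / F = 2.5 / 0.22 = 11.3636 mg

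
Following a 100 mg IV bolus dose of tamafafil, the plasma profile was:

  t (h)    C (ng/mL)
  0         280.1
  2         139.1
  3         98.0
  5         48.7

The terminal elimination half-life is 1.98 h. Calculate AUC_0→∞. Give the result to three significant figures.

Trapezoidal AUC_0→5:
  [0→2]: (280.1+139.1)/2 × 2 = 419.2
  [2→3]: (139.1+98.0)/2 × 1 = 118.55
  [3→5]: (98.0+48.7)/2 × 2 = 146.7
  Sum = 684.45 ng/mL·h
k_e = ln2 / t½ = 0.693147 / 1.98 = 0.3501 h^-1
Extrapolated tail: C_last / k_e = 48.7 / 0.3501 = 139.103
AUC_0→∞ = 684.45 + 139.103 = 823.553 ng/mL·h

AUC = 824 ng/mL·h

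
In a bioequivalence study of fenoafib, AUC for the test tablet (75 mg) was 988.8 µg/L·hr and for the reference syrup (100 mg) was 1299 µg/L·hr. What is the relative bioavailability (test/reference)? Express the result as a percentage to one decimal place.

F_rel = 101.5%

F_rel = (AUC_test/D_test) / (AUC_ref/D_ref)
      = (988.8/75) / (1299/100)
      = 13.184 / 12.99 = 1.0149 = 101.49%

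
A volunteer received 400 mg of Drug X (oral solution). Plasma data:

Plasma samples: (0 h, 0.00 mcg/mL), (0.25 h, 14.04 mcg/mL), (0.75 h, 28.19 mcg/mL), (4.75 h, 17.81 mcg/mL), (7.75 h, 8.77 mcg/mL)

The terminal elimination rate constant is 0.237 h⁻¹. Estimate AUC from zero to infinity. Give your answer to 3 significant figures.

AUC = 181 mcg/mL·h

Trapezoidal AUC_0→7.75:
  [0→0.25]: (0.00+14.04)/2 × 0.25 = 1.755
  [0.25→0.75]: (14.04+28.19)/2 × 0.5 = 10.5575
  [0.75→4.75]: (28.19+17.81)/2 × 4 = 92.0
  [4.75→7.75]: (17.81+8.77)/2 × 3 = 39.87
  Sum = 144.1825 mcg/mL·h
Extrapolated tail: C_last / k_e = 8.77 / 0.237 = 37.004
AUC_0→∞ = 144.1825 + 37.004 = 181.1865 mcg/mL·h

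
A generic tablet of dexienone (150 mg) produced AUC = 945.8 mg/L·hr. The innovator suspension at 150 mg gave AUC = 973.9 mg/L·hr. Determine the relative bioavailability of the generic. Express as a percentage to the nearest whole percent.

F_rel = (AUC_test/D_test) / (AUC_ref/D_ref)
      = (945.8/150) / (973.9/150)
      = 6.30533 / 6.49267 = 0.9711 = 97.11%

F_rel = 97%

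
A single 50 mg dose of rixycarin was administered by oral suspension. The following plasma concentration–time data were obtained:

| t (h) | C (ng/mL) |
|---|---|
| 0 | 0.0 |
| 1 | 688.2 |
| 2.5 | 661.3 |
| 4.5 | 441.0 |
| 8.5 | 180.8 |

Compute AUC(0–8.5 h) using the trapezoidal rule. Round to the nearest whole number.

Trapezoidal AUC_0→8.5:
  [0→1]: (0.0+688.2)/2 × 1 = 344.1
  [1→2.5]: (688.2+661.3)/2 × 1.5 = 1012.125
  [2.5→4.5]: (661.3+441.0)/2 × 2 = 1102.3
  [4.5→8.5]: (441.0+180.8)/2 × 4 = 1243.6
  Sum = 3702.125 ng/mL·h

AUC = 3702 ng/mL·h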